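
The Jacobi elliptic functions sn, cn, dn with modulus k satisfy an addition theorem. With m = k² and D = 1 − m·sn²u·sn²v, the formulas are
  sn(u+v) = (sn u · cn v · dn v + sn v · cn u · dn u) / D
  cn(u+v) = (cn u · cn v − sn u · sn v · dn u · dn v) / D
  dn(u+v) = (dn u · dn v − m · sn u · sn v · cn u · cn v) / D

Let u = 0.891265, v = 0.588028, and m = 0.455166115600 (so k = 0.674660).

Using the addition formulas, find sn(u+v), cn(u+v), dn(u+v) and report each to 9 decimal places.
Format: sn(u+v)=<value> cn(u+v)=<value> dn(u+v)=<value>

sn(u+v)=0.968403806 cn(u+v)=0.249387387 dn(u+v)=0.757061766

sn u = 0.7485092827004126, cn u = 0.6631243124115672, dn u = 0.8631256191839038
sn v = 0.5427580568280414, cn v = 0.839889094909708, dn v = 0.9305451597660944
m = k² = 0.4551661156
D = 1 − m·sn²u·sn²v = 0.9248763184309785
sn(u+v) = (sn u·cn v·dn v + sn v·cn u·dn u)/D = 0.895653746785037/0.9248763184309785 = 0.9684038059321092
cn(u+v) = (cn u·cn v − sn u·sn v·dn u·dn v)/D = 0.2306524880948951/0.9248763184309785 = 0.2493873867223557
dn(u+v) = (dn u·dn v − m·sn u·sn v·cn u·cn v)/D = 0.7001884986603077/0.9248763184309785 = 0.7570617656727917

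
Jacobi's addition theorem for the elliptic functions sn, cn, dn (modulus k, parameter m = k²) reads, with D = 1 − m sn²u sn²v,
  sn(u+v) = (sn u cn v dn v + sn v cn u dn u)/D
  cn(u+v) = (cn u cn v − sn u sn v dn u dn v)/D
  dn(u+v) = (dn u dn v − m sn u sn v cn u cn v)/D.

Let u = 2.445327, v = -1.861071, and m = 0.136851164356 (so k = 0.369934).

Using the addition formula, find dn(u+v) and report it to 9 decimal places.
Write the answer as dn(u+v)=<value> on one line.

sn u = 0.7188828774255607, cn u = -0.6951312167816565, dn u = 0.9639897987679845
sn v = -0.9768132135776748, cn v = -0.2140933109185243, dn v = 0.932427765670542
m = k² = 0.136851164356
D = 1 − m·sn²u·sn²v = 0.932518018334653
dn(u+v) = (dn u·dn v − m·sn u·sn v·cn u·cn v)/D = 0.9131525670049875/0.932518018334653 = 0.9792331612377319

dn(u+v)=0.979233161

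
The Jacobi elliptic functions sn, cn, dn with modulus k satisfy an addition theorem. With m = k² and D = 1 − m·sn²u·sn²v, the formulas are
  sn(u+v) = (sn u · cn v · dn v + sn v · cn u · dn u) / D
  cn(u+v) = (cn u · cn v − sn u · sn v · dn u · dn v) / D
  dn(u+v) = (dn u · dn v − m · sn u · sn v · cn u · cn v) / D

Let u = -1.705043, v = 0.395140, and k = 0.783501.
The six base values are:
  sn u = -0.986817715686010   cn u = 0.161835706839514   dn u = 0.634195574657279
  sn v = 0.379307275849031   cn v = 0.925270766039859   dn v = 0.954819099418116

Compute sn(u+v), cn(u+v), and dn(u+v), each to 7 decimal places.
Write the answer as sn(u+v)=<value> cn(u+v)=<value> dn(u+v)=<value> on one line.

sn(u+v)=-0.9112652 cn(u+v)=0.4118201 dn(u+v)=0.7001690

m = k² = 0.613873817001
D = 1 − m·sn²u·sn²v = 0.9139926964821079
sn(u+v) = (sn u·cn v·dn v + sn v·cn u·dn u)/D = -0.8328897091482129/0.9139926964821079 = -0.9112651691353174
cn(u+v) = (cn u·cn v − sn u·sn v·dn u·dn v)/D = 0.3764005600655239/0.9139926964821079 = 0.4118200960623236
dn(u+v) = (dn u·dn v − m·sn u·sn v·cn u·cn v)/D = 0.6399493329352383/0.9139926964821079 = 0.7001689788095213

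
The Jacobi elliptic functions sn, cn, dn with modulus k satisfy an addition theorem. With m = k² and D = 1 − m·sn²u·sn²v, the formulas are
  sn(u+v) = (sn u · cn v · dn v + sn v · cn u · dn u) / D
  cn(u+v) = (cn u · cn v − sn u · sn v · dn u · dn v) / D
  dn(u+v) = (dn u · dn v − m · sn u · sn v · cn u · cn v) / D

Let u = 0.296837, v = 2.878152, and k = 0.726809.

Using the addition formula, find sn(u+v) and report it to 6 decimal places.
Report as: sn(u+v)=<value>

sn u = 0.2903373764579895, cn u = 0.9569243480189496, dn u = 0.9774817831076966
sn v = 0.7369747872880056, cn v = -0.6759202341266305, dn v = 0.8444464984659124
m = k² = 0.528251322481
D = 1 − m·sn²u·sn²v = 0.9758146848928253
sn(u+v) = (sn u·cn v·dn v + sn v·cn u·dn u)/D = 0.5236302906420521/0.9758146848928253 = 0.5366083322465709

sn(u+v)=0.536608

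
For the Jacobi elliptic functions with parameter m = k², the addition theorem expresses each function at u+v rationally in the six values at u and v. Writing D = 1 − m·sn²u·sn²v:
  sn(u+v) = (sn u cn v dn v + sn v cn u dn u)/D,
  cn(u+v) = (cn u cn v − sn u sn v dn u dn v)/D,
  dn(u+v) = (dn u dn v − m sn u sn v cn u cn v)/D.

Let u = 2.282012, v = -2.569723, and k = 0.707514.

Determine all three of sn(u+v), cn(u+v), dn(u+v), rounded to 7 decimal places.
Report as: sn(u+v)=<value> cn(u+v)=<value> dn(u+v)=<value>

sn u = 0.9533596906272448, cn u = -0.3018365456453608, dn u = 0.738260842849397
sn v = -0.8647718436697663, cn v = -0.5021649712952838, dn v = 0.7909829542441717
m = k² = 0.500576060196
D = 1 − m·sn²u·sn²v = 0.6597589355572108
sn(u+v) = (sn u·cn v·dn v + sn v·cn u·dn u)/D = -0.1859775604865723/0.6597589355572108 = -0.2818871415958949
cn(u+v) = (cn u·cn v − sn u·sn v·dn u·dn v)/D = 0.6330041074456367/0.6597589355572108 = 0.9594475699082759
dn(u+v) = (dn u·dn v − m·sn u·sn v·cn u·cn v)/D = 0.6465045258736759/0.6597589355572108 = 0.9799102233115788

sn(u+v)=-0.2818871 cn(u+v)=0.9594476 dn(u+v)=0.9799102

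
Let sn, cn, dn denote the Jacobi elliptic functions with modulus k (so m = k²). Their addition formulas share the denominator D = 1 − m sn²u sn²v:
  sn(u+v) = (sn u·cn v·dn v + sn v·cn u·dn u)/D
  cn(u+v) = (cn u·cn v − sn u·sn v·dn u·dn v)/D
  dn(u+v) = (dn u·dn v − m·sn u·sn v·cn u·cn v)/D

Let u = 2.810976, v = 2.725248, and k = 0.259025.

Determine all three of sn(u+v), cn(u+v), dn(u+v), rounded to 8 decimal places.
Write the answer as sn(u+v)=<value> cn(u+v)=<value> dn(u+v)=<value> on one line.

sn u = 0.3753528767465147, cn u = -0.9268819870501939, dn u = 0.9952623513011185
sn v = 0.4528940561418114, cn v = -0.8915643408702581, dn v = 0.9930952405258361
m = k² = 0.067093950625
D = 1 − m·sn²u·sn²v = 0.9980610969041765
sn(u+v) = (sn u·cn v·dn v + sn v·cn u·dn u)/D = -0.7501311294525726/0.9980610969041765 = -0.7515883865019462
cn(u+v) = (cn u·cn v − sn u·sn v·dn u·dn v)/D = 0.6583534322685466/0.9980610969041765 = 0.659632395562408
dn(u+v) = (dn u·dn v − m·sn u·sn v·cn u·cn v)/D = 0.9789649675978221/0.9980610969041765 = 0.9808667732210107

sn(u+v)=-0.75158839 cn(u+v)=0.65963240 dn(u+v)=0.98086677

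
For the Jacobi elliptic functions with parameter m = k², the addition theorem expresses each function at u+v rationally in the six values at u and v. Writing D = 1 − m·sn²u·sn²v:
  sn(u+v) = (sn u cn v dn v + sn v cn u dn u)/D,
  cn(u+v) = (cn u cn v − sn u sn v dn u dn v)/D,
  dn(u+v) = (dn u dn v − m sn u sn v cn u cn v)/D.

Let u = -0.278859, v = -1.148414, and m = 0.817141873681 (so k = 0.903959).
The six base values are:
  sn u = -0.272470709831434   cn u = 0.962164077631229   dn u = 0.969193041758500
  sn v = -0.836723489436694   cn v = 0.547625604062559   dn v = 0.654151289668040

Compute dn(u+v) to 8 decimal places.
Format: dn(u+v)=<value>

m = k² = 0.817141873681
D = 1 − m·sn²u·sn²v = 0.9575281640633008
dn(u+v) = (dn u·dn v − m·sn u·sn v·cn u·cn v)/D = 0.5358394241764566/0.9575281640633008 = 0.5596069591338235

dn(u+v)=0.55960696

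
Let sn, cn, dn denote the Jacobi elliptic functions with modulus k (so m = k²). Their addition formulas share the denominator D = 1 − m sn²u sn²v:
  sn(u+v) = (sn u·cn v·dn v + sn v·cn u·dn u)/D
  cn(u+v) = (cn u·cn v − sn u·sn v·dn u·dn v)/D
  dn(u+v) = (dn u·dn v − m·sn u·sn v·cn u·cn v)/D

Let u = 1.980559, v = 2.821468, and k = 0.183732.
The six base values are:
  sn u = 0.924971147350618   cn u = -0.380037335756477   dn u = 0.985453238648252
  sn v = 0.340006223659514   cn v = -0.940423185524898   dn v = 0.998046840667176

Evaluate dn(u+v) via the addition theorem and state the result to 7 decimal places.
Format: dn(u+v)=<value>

dn(u+v)=0.9830163

m = k² = 0.033757447824
D = 1 − m·sn²u·sn²v = 0.9966611284590694
dn(u+v) = (dn u·dn v − m·sn u·sn v·cn u·cn v)/D = 0.9797341688773872/0.9966611284590694 = 0.9830163341397162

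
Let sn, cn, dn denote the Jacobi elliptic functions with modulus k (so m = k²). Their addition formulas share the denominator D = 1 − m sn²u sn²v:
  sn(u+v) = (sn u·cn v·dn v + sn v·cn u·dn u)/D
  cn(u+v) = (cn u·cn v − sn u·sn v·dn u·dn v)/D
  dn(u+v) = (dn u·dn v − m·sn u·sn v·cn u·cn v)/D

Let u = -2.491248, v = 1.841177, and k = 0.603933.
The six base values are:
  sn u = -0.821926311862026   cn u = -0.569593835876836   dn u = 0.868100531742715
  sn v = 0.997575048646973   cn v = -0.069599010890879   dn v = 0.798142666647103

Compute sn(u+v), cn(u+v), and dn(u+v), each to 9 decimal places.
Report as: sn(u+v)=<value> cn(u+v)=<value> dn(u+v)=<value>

sn(u+v)=-0.593021174 cn(u+v)=0.805186865 dn(u+v)=0.933665957

m = k² = 0.364735068489
D = 1 − m·sn²u·sn²v = 0.7547921074160438
sn(u+v) = (sn u·cn v·dn v + sn v·cn u·dn u)/D = -0.4476077014997764/0.7547921074160438 = -0.5930211737800454
cn(u+v) = (cn u·cn v − sn u·sn v·dn u·dn v)/D = 0.6077486906408271/0.7547921074160438 = 0.8051868649254887
dn(u+v) = (dn u·dn v − m·sn u·sn v·cn u·cn v)/D = 0.704723694988134/0.7547921074160438 = 0.9336659565780119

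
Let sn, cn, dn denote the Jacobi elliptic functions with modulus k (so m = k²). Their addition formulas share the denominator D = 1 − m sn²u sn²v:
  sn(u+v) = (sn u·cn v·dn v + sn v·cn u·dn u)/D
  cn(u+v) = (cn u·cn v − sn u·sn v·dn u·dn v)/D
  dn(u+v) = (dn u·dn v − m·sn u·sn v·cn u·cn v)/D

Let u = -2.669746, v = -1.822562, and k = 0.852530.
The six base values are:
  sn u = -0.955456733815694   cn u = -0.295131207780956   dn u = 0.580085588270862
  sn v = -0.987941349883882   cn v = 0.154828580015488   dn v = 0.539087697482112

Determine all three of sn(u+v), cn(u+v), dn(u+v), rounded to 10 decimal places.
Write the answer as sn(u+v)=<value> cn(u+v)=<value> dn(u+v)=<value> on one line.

m = k² = 0.7268074009
D = 1 − m·sn²u·sn²v = 0.3524046552236241
sn(u+v) = (sn u·cn v·dn v + sn v·cn u·dn u)/D = 0.08938857666829451/0.3524046552236241 = 0.2536532232003903
cn(u+v) = (cn u·cn v − sn u·sn v·dn u·dn v)/D = -0.340879338453503/0.3524046552236241 = -0.9672952198579568
dn(u+v) = (dn u·dn v − m·sn u·sn v·cn u·cn v)/D = 0.3440663003374083/0.3524046552236241 = 0.9763386925722518

sn(u+v)=0.2536532232 cn(u+v)=-0.9672952199 dn(u+v)=0.9763386926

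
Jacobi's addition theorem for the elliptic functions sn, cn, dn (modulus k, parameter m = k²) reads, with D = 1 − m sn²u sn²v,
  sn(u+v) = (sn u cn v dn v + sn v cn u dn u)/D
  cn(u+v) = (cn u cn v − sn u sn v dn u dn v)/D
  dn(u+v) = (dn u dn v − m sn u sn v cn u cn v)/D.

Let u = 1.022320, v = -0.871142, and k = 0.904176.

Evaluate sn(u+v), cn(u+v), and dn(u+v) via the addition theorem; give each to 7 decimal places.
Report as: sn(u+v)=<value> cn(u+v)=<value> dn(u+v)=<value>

sn(u+v)=0.1501399 cn(u+v)=0.9886648 dn(u+v)=0.9907427

sn u = 0.7868514514151857, cn u = 0.6171424417472968, dn u = 0.7027344947089014
sn v = -0.7137609721240226, cn v = 0.7003893736148274, dn v = 0.7638738893539382
m = k² = 0.817534238976
D = 1 − m·sn²u·sn²v = 0.7421322412621759
sn(u+v) = (sn u·cn v·dn v + sn v·cn u·dn u)/D = 0.1114236740689788/0.7421322412621759 = 0.1501399182974126
cn(u+v) = (cn u·cn v − sn u·sn v·dn u·dn v)/D = 0.7337199931702764/0.7421322412621759 = 0.9886647586182317
dn(u+v) = (dn u·dn v − m·sn u·sn v·cn u·cn v)/D = 0.73526211904766/0.7421322412621759 = 0.9907427250393655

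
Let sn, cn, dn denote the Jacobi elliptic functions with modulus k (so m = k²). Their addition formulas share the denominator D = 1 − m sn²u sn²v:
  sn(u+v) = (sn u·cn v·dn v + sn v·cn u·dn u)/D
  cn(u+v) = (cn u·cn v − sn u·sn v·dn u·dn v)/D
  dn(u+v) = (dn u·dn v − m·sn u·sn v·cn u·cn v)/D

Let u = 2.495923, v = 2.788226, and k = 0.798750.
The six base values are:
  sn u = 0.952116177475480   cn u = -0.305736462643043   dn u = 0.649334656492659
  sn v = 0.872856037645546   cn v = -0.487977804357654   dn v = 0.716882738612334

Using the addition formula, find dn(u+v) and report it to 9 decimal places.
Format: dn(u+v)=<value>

m = k² = 0.6380015625
D = 1 − m·sn²u·sn²v = 0.5593570037392334
dn(u+v) = (dn u·dn v − m·sn u·sn v·cn u·cn v)/D = 0.3863922299047553/0.5593570037392334 = 0.6907792828583004

dn(u+v)=0.690779283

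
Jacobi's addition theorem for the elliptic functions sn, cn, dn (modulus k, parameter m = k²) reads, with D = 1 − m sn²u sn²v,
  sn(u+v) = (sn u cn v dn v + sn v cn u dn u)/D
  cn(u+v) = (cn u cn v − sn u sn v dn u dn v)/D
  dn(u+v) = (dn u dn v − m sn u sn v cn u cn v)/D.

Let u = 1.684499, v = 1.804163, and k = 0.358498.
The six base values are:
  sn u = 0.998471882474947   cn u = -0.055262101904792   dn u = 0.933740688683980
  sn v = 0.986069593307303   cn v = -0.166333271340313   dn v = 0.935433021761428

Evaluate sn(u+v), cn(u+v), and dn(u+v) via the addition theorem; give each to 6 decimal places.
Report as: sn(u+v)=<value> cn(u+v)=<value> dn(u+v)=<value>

sn(u+v)=-0.235588 cn(u+v)=-0.971853 dn(u+v)=0.996427

m = k² = 0.128520816004
D = 1 − m·sn²u·sn²v = 0.8754165689923116
sn(u+v) = (sn u·cn v·dn v + sn v·cn u·dn u)/D = -0.206237526784485/0.8754165689923116 = -0.2355878722079525
cn(u+v) = (cn u·cn v − sn u·sn v·dn u·dn v)/D = -0.8507762642505311/0.8754165689923116 = -0.9718530518903202
dn(u+v) = (dn u·dn v − m·sn u·sn v·cn u·cn v)/D = 0.8722887569418813/0.8754165689923116 = 0.9964270586584502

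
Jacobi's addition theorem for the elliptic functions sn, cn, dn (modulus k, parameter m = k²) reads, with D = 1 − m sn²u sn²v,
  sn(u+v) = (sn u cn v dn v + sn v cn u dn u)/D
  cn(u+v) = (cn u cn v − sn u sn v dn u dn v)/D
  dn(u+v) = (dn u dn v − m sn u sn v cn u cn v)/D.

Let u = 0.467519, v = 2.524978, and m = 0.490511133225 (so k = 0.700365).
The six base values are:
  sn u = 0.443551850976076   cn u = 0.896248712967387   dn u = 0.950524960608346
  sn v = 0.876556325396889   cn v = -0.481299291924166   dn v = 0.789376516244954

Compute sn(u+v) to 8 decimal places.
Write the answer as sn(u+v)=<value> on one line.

sn(u+v)=0.62453503

m = k² = 0.490511133225
D = 1 − m·sn²u·sn²v = 0.9258523626721595
sn(u+v) = (sn u·cn v·dn v + sn v·cn u·dn u)/D = 0.578227230689004/0.9258523626721595 = 0.6245350273991274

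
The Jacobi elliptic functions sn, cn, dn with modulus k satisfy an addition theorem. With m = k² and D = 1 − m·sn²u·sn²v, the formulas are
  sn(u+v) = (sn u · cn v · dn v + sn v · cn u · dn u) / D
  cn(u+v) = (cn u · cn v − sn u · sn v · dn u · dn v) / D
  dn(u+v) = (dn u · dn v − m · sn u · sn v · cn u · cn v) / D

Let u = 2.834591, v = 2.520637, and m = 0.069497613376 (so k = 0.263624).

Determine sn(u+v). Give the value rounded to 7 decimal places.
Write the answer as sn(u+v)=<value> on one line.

sn u = 0.3553462844633858, cn u = -0.9347347314174575, dn u = 0.9956025653445061
sn v = 0.6245034275361559, cn v = -0.7810220669069429, dn v = 0.9863547109885812
m = k² = 0.069497613376
D = 1 − m·sn²u·sn²v = 0.9965775028050454
sn(u+v) = (sn u·cn v·dn v + sn v·cn u·dn u)/D = -0.8549243305355286/0.9965775028050454 = -0.8578603551948457

sn(u+v)=-0.8578604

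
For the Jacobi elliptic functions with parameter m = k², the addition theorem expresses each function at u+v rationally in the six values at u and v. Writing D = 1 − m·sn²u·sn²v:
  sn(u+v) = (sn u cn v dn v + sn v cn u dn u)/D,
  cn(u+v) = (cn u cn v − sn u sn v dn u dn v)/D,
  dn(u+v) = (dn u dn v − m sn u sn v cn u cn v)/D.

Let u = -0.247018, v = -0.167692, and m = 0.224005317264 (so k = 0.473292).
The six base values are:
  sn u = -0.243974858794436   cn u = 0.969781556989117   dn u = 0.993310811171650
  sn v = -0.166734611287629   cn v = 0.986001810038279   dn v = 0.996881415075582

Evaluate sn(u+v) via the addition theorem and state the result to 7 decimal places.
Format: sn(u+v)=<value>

sn(u+v)=-0.4005725

m = k² = 0.224005317264
D = 1 − m·sn²u·sn²v = 0.9996293192775368
sn(u+v) = (sn u·cn v·dn v + sn v·cn u·dn u)/D = -0.4004239815218738/0.9996293192775368 = -0.4005724660129744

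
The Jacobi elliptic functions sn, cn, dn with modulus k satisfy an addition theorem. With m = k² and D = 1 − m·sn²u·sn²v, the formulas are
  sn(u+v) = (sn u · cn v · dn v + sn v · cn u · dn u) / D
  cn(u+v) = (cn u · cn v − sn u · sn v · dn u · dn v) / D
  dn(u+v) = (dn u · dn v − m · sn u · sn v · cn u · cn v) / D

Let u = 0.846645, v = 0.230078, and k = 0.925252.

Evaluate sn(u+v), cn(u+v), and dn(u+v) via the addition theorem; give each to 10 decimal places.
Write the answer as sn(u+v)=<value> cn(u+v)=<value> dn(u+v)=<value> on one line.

sn u = 0.6980985564065037, cn u = 0.7160016798466017, dn u = 0.7634075704650735
sn v = 0.2263825944256412, cn v = 0.9740384596827353, dn v = 0.9778170131241649
m = k² = 0.856091263504
D = 1 − m·sn²u·sn²v = 0.9786184290552862
sn(u+v) = (sn u·cn v·dn v + sn v·cn u·dn u)/D = 0.7886319453613844/0.9786184290552862 = 0.8058625527037068
cn(u+v) = (cn u·cn v − sn u·sn v·dn u·dn v)/D = 0.5794425635403001/0.9786184290552862 = 0.5921026483219487
dn(u+v) = (dn u·dn v − m·sn u·sn v·cn u·cn v)/D = 0.6521168098601462/0.9786184290552862 = 0.6663647347104123

sn(u+v)=0.8058625527 cn(u+v)=0.5921026483 dn(u+v)=0.6663647347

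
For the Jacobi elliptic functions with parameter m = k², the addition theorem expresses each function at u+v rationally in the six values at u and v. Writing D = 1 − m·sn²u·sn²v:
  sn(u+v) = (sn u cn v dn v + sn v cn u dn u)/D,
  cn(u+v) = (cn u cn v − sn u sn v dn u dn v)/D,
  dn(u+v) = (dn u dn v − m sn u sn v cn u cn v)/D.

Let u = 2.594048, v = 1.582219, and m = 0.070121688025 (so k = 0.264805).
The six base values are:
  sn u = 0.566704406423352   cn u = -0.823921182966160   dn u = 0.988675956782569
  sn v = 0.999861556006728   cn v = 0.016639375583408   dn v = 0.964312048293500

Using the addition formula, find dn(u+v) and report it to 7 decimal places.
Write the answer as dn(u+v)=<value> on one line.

dn(u+v)=0.9759081

m = k² = 0.070121688025
D = 1 − m·sn²u·sn²v = 0.9774863825649067
dn(u+v) = (dn u·dn v − m·sn u·sn v·cn u·cn v)/D = 0.9539368547188112/0.9774863825649067 = 0.9759080757889415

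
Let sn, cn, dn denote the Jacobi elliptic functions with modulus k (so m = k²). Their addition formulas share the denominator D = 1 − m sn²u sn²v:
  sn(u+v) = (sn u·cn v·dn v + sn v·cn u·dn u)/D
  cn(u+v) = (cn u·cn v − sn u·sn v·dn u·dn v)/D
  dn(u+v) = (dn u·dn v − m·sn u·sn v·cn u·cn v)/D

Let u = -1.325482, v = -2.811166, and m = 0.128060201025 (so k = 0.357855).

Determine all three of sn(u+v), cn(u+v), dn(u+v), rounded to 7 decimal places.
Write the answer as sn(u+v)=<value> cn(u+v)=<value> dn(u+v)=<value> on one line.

sn u = -0.9609802478236022, cn u = 0.2766169974764531, dn u = 0.9390093592058121
sn v = -0.4234312779298882, cn v = -0.905928227218173, dn v = 0.9884531189095571
m = k² = 0.128060201025
D = 1 − m·sn²u·sn²v = 0.9787964307929838
sn(u+v) = (sn u·cn v·dn v + sn v·cn u·dn u)/D = 0.7505420992287081/0.9787964307929838 = 0.7668010176749902
cn(u+v) = (cn u·cn v − sn u·sn v·dn u·dn v)/D = -0.6282746296154639/0.9787964307929838 = -0.6418848800934629
dn(u+v) = (dn u·dn v − m·sn u·sn v·cn u·cn v)/D = 0.9412249572864944/0.9787964307929838 = 0.9616146194198416

sn(u+v)=0.7668010 cn(u+v)=-0.6418849 dn(u+v)=0.9616146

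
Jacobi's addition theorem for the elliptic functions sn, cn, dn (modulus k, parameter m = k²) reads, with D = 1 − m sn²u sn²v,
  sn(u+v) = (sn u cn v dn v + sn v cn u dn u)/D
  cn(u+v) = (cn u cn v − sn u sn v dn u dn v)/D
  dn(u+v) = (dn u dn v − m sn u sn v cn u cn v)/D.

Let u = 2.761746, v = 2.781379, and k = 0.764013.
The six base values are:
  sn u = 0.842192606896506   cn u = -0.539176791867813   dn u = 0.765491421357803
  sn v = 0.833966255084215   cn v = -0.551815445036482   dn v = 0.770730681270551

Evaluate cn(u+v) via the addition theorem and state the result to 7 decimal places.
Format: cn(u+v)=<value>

m = k² = 0.583715864169
D = 1 − m·sn²u·sn²v = 0.7120472024520826
cn(u+v) = (cn u·cn v − sn u·sn v·dn u·dn v)/D = -0.1168578234681828/0.7120472024520826 = -0.1641152764392003

cn(u+v)=-0.1641153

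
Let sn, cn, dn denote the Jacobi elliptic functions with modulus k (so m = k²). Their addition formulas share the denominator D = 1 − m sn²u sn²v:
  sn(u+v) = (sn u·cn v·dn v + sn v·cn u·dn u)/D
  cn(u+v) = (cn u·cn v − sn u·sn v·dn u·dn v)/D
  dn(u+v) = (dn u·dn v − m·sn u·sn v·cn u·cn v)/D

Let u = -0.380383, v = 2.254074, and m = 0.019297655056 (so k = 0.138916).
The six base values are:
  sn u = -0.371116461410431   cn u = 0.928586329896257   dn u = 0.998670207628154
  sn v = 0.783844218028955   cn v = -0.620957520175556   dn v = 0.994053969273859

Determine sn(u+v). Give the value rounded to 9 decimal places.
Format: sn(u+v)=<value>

sn(u+v)=0.957540080

m = k² = 0.019297655056
D = 1 − m·sn²u·sn²v = 0.9983670063553644
sn(u+v) = (sn u·cn v·dn v + sn v·cn u·dn u)/D = 0.955976422927159/0.9983670063553644 = 0.9575400797919431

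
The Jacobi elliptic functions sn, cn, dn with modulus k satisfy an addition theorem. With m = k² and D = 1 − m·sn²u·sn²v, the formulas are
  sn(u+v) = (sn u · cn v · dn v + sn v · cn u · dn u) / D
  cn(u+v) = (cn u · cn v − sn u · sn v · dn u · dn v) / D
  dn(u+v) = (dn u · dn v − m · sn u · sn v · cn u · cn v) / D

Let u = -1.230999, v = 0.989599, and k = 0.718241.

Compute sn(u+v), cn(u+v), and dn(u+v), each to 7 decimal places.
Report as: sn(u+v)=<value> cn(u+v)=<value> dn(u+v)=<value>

sn u = -0.8969234850842168, cn u = 0.4421857775917071, dn u = 0.7648510028784945
sn v = 0.7966105187533051, cn v = 0.6044929126231259, dn v = 0.8201431820137022
m = k² = 0.515870134081
D = 1 − m·sn²u·sn²v = 0.7366439799412428
sn(u+v) = (sn u·cn v·dn v + sn v·cn u·dn u)/D = -0.1752497760309123/0.7366439799412428 = -0.2379029501400267
cn(u+v) = (cn u·cn v − sn u·sn v·dn u·dn v)/D = 0.7154941433616275/0.7366439799412428 = 0.971288930398505
dn(u+v) = (dn u·dn v − m·sn u·sn v·cn u·cn v)/D = 0.7258103746469933/0.7366439799412428 = 0.9852932955549116

sn(u+v)=-0.2379030 cn(u+v)=0.9712889 dn(u+v)=0.9852933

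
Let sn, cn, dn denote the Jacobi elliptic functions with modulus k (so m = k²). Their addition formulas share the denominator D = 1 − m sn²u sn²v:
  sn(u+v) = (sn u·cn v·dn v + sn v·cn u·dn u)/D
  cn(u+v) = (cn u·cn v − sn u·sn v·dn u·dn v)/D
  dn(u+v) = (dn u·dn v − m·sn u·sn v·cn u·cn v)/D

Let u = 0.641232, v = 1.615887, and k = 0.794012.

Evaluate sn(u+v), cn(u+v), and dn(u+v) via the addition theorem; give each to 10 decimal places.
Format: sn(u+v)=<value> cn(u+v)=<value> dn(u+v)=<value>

sn u = 0.577727586600366, cn u = 0.816229646411423, dn u = 0.8885795084122052
sn v = 0.9743718812244588, cn v = 0.2249431863362595, dn v = 0.6335973601590876
m = k² = 0.630455056144
D = 1 − m·sn²u·sn²v = 0.8002210030524617
sn(u+v) = (sn u·cn v·dn v + sn v·cn u·dn u)/D = 0.7890369545671923/0.8002210030524617 = 0.9860238003718878
cn(u+v) = (cn u·cn v − sn u·sn v·dn u·dn v)/D = -0.1333204337437381/0.8002210030524617 = -0.1666045170461462
dn(u+v) = (dn u·dn v − m·sn u·sn v·cn u·cn v)/D = 0.4978407137928576/0.8002210030524617 = 0.6221290267236584

sn(u+v)=0.9860238004 cn(u+v)=-0.1666045170 dn(u+v)=0.6221290267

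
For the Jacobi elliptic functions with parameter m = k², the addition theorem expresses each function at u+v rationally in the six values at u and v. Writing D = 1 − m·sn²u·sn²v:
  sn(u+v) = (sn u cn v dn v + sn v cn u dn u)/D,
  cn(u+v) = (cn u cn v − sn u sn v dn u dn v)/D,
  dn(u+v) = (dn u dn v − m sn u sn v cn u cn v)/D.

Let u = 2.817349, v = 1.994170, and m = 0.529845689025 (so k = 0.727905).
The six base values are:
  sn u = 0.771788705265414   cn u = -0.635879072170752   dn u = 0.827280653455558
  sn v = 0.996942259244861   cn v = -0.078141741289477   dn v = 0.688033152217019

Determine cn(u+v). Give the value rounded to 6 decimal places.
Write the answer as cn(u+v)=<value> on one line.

m = k² = 0.529845689025
D = 1 − m·sn²u·sn²v = 0.686320415792154
cn(u+v) = (cn u·cn v − sn u·sn v·dn u·dn v)/D = -0.3882674801876938/0.686320415792154 = -0.5657233432864645

cn(u+v)=-0.565723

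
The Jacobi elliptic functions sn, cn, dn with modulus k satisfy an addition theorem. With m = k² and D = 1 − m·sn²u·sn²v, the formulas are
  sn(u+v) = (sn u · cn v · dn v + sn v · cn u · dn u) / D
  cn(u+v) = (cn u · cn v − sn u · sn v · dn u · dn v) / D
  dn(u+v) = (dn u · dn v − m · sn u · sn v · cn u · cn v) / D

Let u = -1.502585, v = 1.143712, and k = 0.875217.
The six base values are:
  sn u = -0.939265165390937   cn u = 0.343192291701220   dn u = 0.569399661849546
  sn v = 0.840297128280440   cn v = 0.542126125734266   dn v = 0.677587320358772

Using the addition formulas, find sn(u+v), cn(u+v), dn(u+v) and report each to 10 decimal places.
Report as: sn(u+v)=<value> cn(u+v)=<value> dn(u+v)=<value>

sn(u+v)=-0.3458530146 cn(u+v)=0.9382887041 dn(u+v)=0.9530870194

m = k² = 0.766004797089
D = 1 − m·sn²u·sn²v = 0.5228293974017041
sn(u+v) = (sn u·cn v·dn v + sn v·cn u·dn u)/D = -0.1808221232138809/0.5228293974017041 = -0.3458530146019129
cn(u+v) = (cn u·cn v − sn u·sn v·dn u·dn v)/D = 0.4905649177671117/0.5228293974017041 = 0.9382887041261709
dn(u+v) = (dn u·dn v − m·sn u·sn v·cn u·cn v)/D = 0.4983019120093326/0.5228293974017041 = 0.9530870193713947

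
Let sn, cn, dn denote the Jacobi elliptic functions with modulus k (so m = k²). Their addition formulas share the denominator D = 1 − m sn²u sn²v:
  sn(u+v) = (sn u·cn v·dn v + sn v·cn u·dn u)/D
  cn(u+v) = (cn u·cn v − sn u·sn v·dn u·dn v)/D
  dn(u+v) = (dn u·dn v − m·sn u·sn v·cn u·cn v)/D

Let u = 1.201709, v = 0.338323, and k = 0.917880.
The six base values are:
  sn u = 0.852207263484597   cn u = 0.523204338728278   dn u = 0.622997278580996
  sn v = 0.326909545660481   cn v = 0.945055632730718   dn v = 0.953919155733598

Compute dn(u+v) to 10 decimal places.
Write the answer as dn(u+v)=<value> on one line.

dn(u+v)=0.5116914775

m = k² = 0.8425036944
D = 1 − m·sn²u·sn²v = 0.9346090749889796
dn(u+v) = (dn u·dn v − m·sn u·sn v·cn u·cn v)/D = 0.4782314984737103/0.9346090749889796 = 0.5116914775082291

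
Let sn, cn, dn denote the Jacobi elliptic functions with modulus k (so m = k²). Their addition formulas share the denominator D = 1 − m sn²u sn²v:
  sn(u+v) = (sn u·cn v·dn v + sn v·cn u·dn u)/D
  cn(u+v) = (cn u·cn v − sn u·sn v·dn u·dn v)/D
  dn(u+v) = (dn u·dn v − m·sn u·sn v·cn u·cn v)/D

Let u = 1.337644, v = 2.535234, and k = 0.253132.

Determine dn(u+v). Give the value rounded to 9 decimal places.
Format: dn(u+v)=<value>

dn(u+v)=0.987377891

sn u = 0.9686649661264036, cn u = 0.2483710599070135, dn u = 0.9694724910275734
sn v = 0.6097842806068809, cn v = -0.7925674300176287, dn v = 0.9880153094224464
m = k² = 0.064075809424
D = 1 − m·sn²u·sn²v = 0.9776440187867804
dn(u+v) = (dn u·dn v − m·sn u·sn v·cn u·cn v)/D = 0.9653040896275497/0.9776440187867804 = 0.9873778912138754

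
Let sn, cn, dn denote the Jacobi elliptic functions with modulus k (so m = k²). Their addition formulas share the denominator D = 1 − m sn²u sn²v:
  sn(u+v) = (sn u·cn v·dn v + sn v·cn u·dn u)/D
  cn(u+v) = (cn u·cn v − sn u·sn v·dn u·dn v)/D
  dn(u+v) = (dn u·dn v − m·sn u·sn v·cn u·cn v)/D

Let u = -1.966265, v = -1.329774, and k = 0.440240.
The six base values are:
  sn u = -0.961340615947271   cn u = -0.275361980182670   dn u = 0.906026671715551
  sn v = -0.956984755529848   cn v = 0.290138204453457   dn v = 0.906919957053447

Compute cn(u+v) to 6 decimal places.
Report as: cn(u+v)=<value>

cn(u+v)=-0.999856

m = k² = 0.1938112576
D = 1 − m·sn²u·sn²v = 0.8359623187982416
cn(u+v) = (cn u·cn v − sn u·sn v·dn u·dn v)/D = -0.8358416050519386/0.8359623187982416 = -0.9998555990580095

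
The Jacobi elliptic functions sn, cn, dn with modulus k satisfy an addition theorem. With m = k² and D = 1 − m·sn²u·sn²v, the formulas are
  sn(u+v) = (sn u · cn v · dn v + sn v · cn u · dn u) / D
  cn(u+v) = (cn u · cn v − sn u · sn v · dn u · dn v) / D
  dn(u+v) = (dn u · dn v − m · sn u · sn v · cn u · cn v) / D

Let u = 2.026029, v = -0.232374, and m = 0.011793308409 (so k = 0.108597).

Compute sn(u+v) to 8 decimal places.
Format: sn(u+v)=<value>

sn u = 0.90128168138722, cn u = -0.4332335753330133, dn u = 0.9951985698044239
sn v = -0.2302646212948349, cn v = 0.9731280512758566, dn v = 0.9996872999140757
m = k² = 0.011793308409
D = 1 − m·sn²u·sn²v = 0.9994920614473188
sn(u+v) = (sn u·cn v·dn v + sn v·cn u·dn u)/D = 0.9760676110736997/0.9994920614473188 = 0.9765636453983445

sn(u+v)=0.97656365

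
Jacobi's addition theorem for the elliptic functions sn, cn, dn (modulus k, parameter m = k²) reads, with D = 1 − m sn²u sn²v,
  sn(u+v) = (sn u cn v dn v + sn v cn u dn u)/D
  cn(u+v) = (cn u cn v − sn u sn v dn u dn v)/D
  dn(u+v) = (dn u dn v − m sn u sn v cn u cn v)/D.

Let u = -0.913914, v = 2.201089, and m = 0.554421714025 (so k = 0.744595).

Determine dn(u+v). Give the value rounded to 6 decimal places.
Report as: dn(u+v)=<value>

dn(u+v)=0.734801

sn u = -0.7544408280731046, cn u = 0.6563680651405644, dn u = 0.8273050917695727
sn v = 0.9799668915530005, cn v = -0.1991604666090881, dn v = 0.6837904379887459
m = k² = 0.554421714025
D = 1 − m·sn²u·sn²v = 0.6969506173160469
dn(u+v) = (dn u·dn v − m·sn u·sn v·cn u·cn v)/D = 0.5121202653872098/0.6969506173160469 = 0.7348013656396234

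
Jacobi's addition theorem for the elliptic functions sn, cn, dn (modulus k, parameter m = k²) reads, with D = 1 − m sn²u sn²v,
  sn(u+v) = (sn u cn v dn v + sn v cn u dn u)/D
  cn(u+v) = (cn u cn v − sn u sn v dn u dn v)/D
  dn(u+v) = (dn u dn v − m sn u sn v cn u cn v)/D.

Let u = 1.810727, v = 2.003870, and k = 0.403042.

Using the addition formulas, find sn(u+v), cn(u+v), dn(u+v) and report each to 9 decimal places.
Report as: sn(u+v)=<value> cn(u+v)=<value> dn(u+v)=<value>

sn(u+v)=-0.504161067 cn(u+v)=-0.863609645 dn(u+v)=0.979137650

sn u = 0.9879655792969534, cn u = -0.1546738960666448, dn u = 0.9173022573633314
sn v = 0.9450346999884484, cn v = -0.3269700533959393, dn v = 0.9246209043903757
m = k² = 0.162442853764
D = 1 − m·sn²u·sn²v = 0.8583946214908188
sn(u+v) = (sn u·cn v·dn v + sn v·cn u·dn u)/D = -0.4327691482143461/0.8583946214908188 = -0.5041610669259941
cn(u+v) = (cn u·cn v − sn u·sn v·dn u·dn v)/D = -0.7413178741661336/0.8583946214908188 = -0.8636096448025828
dn(u+v) = (dn u·dn v − m·sn u·sn v·cn u·cn v)/D = 0.8404864927713052/0.8583946214908188 = 0.9791376503636385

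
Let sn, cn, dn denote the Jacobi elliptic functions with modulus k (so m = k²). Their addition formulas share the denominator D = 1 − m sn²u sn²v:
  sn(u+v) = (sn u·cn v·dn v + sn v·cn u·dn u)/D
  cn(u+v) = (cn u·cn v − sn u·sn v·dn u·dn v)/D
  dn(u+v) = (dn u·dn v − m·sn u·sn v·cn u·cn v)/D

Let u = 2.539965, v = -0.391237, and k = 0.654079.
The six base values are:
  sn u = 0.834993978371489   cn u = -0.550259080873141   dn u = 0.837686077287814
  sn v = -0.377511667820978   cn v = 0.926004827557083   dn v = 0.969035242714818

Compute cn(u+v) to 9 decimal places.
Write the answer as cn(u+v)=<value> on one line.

cn(u+v)=-0.264925495

m = k² = 0.427819338241
D = 1 − m·sn²u·sn²v = 0.9574903179507769
cn(u+v) = (cn u·cn v − sn u·sn v·dn u·dn v)/D = -0.2536635963905317/0.9574903179507769 = -0.2649254949474822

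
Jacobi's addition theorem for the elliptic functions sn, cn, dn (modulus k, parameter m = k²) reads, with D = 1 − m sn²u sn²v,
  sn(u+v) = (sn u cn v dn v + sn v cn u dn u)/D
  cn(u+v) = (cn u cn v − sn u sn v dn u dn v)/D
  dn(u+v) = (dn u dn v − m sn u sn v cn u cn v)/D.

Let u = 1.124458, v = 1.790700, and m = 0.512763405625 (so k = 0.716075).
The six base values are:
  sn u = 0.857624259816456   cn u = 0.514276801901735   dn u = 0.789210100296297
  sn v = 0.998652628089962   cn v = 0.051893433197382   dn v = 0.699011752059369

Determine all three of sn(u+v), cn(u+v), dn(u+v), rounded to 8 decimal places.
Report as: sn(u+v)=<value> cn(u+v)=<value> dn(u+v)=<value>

sn(u+v)=0.69956305 cn(u+v)=-0.71457088 dn(u+v)=0.86548224

m = k² = 0.512763405625
D = 1 − m·sn²u·sn²v = 0.623868213404906
sn(u+v) = (sn u·cn v·dn v + sn v·cn u·dn u)/D = 0.4364351502992022/0.623868213404906 = 0.6995630502109666
cn(u+v) = (cn u·cn v − sn u·sn v·dn u·dn v)/D = -0.4457980566134649/0.623868213404906 = -0.7145708773659396
dn(u+v) = (dn u·dn v − m·sn u·sn v·cn u·cn v)/D = 0.5399468581521388/0.623868213404906 = 0.8654822389575727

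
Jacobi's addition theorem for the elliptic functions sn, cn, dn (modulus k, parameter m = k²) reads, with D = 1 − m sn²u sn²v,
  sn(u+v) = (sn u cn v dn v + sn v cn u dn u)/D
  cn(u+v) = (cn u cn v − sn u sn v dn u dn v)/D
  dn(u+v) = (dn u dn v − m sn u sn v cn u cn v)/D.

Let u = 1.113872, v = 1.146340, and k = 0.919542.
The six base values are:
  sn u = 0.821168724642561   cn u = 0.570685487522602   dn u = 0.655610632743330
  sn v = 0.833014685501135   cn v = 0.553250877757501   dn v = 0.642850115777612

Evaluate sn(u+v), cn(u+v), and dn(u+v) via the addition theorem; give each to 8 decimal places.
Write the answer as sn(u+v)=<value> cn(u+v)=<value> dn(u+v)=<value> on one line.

m = k² = 0.845557489764
D = 1 − m·sn²u·sn²v = 0.6043480987744546
sn(u+v) = (sn u·cn v·dn v + sn v·cn u·dn u)/D = 0.6037250660584809/0.6043480987744546 = 0.9989690830214621
cn(u+v) = (cn u·cn v − sn u·sn v·dn u·dn v)/D = 0.02743481556309075/0.6043480987744546 = 0.04539571749911229
dn(u+v) = (dn u·dn v − m·sn u·sn v·cn u·cn v)/D = 0.2388398754725523/0.6043480987744546 = 0.3952024933260995

sn(u+v)=0.99896908 cn(u+v)=0.04539572 dn(u+v)=0.39520249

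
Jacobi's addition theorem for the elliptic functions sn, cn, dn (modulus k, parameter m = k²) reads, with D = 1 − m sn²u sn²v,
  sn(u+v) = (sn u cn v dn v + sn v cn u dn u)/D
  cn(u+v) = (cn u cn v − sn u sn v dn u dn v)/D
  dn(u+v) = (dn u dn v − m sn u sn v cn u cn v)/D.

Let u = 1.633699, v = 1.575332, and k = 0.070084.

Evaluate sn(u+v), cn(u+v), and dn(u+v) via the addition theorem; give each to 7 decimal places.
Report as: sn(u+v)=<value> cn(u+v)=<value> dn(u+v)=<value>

sn u = 0.9981511099270973, cn u = -0.06078126151457898, dn u = 0.997550188606239
sn v = 0.9999966327749975, cn v = -0.00259507970337895, dn v = 0.9975411099408355
m = k² = 0.004911767056
D = 1 − m·sn²u·sn²v = 0.9951064117441349
sn(u+v) = (sn u·cn v·dn v + sn v·cn u·dn u)/D = -0.06321606719318675/0.9951064117441349 = -0.06352694188995044
cn(u+v) = (cn u·cn v − sn u·sn v·dn u·dn v)/D = -0.9930964200634872/0.9951064117441349 = -0.9979801238772799
dn(u+v) = (dn u·dn v − m·sn u·sn v·cn u·cn v)/D = 0.9950965490550651/0.9951064117441349 = 0.9999900888096455

sn(u+v)=-0.0635269 cn(u+v)=-0.9979801 dn(u+v)=0.9999901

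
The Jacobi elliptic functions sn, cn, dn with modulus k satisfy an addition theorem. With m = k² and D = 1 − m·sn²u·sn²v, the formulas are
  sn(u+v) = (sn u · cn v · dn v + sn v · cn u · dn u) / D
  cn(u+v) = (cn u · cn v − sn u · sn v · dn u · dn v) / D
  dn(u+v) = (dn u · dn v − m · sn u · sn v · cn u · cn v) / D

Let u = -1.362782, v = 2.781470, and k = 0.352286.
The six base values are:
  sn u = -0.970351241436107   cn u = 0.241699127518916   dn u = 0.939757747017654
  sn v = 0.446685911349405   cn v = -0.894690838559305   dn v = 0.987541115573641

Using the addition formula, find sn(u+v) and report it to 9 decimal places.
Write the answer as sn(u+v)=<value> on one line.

sn(u+v)=0.981696830

m = k² = 0.124105425796
D = 1 − m·sn²u·sn²v = 0.9766840449001526
sn(u+v) = (sn u·cn v·dn v + sn v·cn u·dn u)/D = 0.9588076312421019/0.9766840449001526 = 0.9816968304628359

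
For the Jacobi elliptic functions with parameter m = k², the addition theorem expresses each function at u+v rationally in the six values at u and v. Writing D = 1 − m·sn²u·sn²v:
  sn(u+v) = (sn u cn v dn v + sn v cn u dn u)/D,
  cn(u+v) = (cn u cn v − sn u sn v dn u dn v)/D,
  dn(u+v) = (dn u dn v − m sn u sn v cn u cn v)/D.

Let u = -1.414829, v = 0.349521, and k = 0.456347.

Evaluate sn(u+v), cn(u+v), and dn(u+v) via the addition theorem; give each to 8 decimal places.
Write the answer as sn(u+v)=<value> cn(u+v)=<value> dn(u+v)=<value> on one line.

sn(u+v)=-0.85831465 cn(u+v)=0.51312372 dn(u+v)=0.92009754

sn u = -0.9754558035796887, cn u = 0.2201953116274363, dn u = 0.8954578411332657
sn v = 0.3410902036326927, cn v = 0.9400305702400365, dn v = 0.9878114030889807
m = k² = 0.208252584409
D = 1 − m·sn²u·sn²v = 0.9769461169209007
sn(u+v) = (sn u·cn v·dn v + sn v·cn u·dn u)/D = -0.8385271686575125/0.9769461169209007 = -0.8583146543438327
cn(u+v) = (cn u·cn v − sn u·sn v·dn u·dn v)/D = 0.5012942277645353/0.9769461169209007 = 0.513123722057972
dn(u+v) = (dn u·dn v − m·sn u·sn v·cn u·cn v)/D = 0.8988857164444565/0.9769461169209007 = 0.9200975374952389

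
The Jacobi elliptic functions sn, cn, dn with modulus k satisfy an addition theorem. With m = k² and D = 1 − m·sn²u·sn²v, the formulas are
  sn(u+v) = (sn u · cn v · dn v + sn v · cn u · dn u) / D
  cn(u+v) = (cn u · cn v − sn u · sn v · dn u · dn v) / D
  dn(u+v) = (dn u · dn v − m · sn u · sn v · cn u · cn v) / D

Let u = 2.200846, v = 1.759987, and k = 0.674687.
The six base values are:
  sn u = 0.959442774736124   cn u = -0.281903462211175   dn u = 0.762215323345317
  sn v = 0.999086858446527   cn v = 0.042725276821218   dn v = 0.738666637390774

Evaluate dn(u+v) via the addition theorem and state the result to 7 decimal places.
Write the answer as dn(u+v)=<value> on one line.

m = k² = 0.455202547969
D = 1 − m·sn²u·sn²v = 0.5817371131395511
dn(u+v) = (dn u·dn v − m·sn u·sn v·cn u·cn v)/D = 0.5682785088314723/0.5817371131395511 = 0.9768648002609895

dn(u+v)=0.9768648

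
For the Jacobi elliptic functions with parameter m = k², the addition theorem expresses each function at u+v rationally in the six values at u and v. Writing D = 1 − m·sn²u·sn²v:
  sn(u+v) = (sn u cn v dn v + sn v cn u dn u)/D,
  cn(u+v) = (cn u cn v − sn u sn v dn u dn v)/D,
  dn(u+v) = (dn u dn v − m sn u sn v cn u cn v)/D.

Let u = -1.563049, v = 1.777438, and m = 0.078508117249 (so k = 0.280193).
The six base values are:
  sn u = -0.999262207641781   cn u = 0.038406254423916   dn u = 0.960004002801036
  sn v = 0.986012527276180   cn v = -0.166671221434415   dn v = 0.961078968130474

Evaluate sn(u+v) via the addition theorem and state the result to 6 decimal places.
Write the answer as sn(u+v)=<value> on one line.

m = k² = 0.078508117249
D = 1 − m·sn²u·sn²v = 0.9237853687098442
sn(u+v) = (sn u·cn v·dn v + sn v·cn u·dn u)/D = 0.1964204604809911/0.9237853687098442 = 0.2126256456684428

sn(u+v)=0.212626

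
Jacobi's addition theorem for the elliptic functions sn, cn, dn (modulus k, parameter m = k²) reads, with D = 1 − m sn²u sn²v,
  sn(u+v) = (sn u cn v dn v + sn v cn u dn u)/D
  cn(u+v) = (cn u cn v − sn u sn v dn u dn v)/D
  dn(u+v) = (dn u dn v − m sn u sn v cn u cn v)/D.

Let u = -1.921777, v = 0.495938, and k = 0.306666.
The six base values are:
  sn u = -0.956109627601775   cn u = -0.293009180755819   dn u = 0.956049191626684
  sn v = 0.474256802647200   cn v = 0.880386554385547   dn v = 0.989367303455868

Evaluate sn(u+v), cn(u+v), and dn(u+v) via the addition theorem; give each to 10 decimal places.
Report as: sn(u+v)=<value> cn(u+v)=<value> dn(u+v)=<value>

m = k² = 0.094044035556
D = 1 − m·sn²u·sn²v = 0.9806636820854168
sn(u+v) = (sn u·cn v·dn v + sn v·cn u·dn u)/D = -0.9656501529102033/0.9806636820854168 = -0.9846904403115177
cn(u+v) = (cn u·cn v − sn u·sn v·dn u·dn v)/D = 0.1709416261354398/0.9806636820854168 = 0.1743121819010634
dn(u+v) = (dn u·dn v − m·sn u·sn v·cn u·cn v)/D = 0.9348834443939094/0.9806636820854168 = 0.9533170866548723

sn(u+v)=-0.9846904403 cn(u+v)=0.1743121819 dn(u+v)=0.9533170867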